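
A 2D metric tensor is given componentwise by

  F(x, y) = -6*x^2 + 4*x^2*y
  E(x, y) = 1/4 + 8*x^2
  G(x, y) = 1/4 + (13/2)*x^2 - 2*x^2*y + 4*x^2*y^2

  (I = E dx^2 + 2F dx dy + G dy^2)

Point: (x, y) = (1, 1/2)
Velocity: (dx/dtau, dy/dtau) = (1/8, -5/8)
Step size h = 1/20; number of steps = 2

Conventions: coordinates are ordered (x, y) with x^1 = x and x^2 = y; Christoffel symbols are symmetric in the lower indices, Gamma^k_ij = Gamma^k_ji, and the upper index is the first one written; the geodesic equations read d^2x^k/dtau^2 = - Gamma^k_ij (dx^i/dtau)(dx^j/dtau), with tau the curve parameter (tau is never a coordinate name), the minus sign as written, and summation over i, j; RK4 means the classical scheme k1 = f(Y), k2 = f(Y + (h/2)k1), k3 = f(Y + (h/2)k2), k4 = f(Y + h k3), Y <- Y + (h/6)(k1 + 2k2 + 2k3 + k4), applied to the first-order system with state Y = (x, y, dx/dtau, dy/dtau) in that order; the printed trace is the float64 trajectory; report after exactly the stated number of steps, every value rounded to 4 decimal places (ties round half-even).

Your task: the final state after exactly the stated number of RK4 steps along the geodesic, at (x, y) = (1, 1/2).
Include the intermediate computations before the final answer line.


f(Y) = (dx/dtau, dy/dtau, -Gamma^x_ij Y'^i Y'^j, -Gamma^y_ij Y'^i Y'^j) with the Gammas evaluated at the stage position; h = 0.050000; intermediate values shown to 6 dp
step 0: x = 1.0000, y = 0.5000, dx/dtau = 0.1250, dy/dtau = -0.6250
step 1:
  k1: at (x, y) = (1.000000, 0.500000), (dx/dtau, dy/dtau) = (0.125000, -0.625000); Gamma_xxx = 0.554331, Gamma_xxy = 0.655118, Gamma_xyy = -0.324409, Gamma_yxx = -0.856693, Gamma_yxy = 1.351181, Gamma_yyy = -0.044094; k1 = (0.125000, -0.625000, 0.220423, 0.241732)
  k2: at (x, y) = (1.003125, 0.484375), (dx/dtau, dy/dtau) = (0.130511, -0.618957); Gamma_xxx = 0.531294, Gamma_xxy = 0.673375, Gamma_xyy = -0.325054, Gamma_yxx = -0.884364, Gamma_yxy = 1.367211, Gamma_yyy = -0.057015; k2 = (0.130511, -0.618957, 0.224272, 0.257794)
  k3: at (x, y) = (1.003263, 0.484526), (dx/dtau, dy/dtau) = (0.130607, -0.618555); Gamma_xxx = 0.531432, Gamma_xxy = 0.673104, Gamma_xyy = -0.324863, Gamma_yxx = -0.883955, Gamma_yxy = 1.366853, Gamma_yyy = -0.056778; k3 = (0.130607, -0.618555, 0.223988, 0.257652)
  k4: at (x, y) = (1.006530, 0.469072), (dx/dtau, dy/dtau) = (0.136199, -0.612117); Gamma_xxx = 0.507749, Gamma_xxy = 0.691709, Gamma_xyy = -0.326050, Gamma_yxx = -0.911996, Gamma_yxy = 1.383308, Gamma_yyy = -0.070005; k4 = (0.136199, -0.612117, 0.228084, 0.273801)
  Y <- Y + (h/6)(k1 + 2k2 + 2k3 + k4): x = 1.0065, y = 0.4691, dx/dtau = 0.1362, dy/dtau = -0.6121
step 2:
  k1: at (x, y) = (1.006529, 0.469065), (dx/dtau, dy/dtau) = (0.136209, -0.612113); Gamma_xxx = 0.507740, Gamma_xxy = 0.691719, Gamma_xyy = -0.326054, Gamma_yxx = -0.912011, Gamma_yxy = 1.383319, Gamma_yyy = -0.070013; k1 = (0.136209, -0.612113, 0.228091, 0.273822)
  k2: at (x, y) = (1.009934, 0.453763), (dx/dtau, dy/dtau) = (0.141911, -0.605268); Gamma_xxx = 0.483374, Gamma_xxy = 0.710719, Gamma_xyy = -0.327804, Gamma_yxx = -0.940475, Gamma_yxy = 1.400246, Gamma_yyy = -0.083587; k2 = (0.141911, -0.605268, 0.232449, 0.290108)
  k3: at (x, y) = (1.010076, 0.453934), (dx/dtau, dy/dtau) = (0.142020, -0.604860); Gamma_xxx = 0.483563, Gamma_xxy = 0.710401, Gamma_xyy = -0.327584, Gamma_yxx = -0.939997, Gamma_yxy = 1.399835, Gamma_yyy = -0.083310; k3 = (0.142020, -0.604860, 0.232145, 0.289937)
  k4: at (x, y) = (1.013630, 0.438822), (dx/dtau, dy/dtau) = (0.147816, -0.597616); Gamma_xxx = 0.458587, Gamma_xxy = 0.729732, Gamma_xyy = -0.329862, Gamma_yxx = -0.968770, Gamma_yxy = 1.417156, Gamma_yyy = -0.097180; k4 = (0.147816, -0.597616, 0.236714, 0.306249)
  Y <- Y + (h/6)(k1 + 2k2 + 2k3 + k4): x = 1.0136, y = 0.4388, dx/dtau = 0.1478, dy/dtau = -0.5976

Answer: x = 1.0136, y = 0.4388, dx/dtau = 0.1478, dy/dtau = -0.5976


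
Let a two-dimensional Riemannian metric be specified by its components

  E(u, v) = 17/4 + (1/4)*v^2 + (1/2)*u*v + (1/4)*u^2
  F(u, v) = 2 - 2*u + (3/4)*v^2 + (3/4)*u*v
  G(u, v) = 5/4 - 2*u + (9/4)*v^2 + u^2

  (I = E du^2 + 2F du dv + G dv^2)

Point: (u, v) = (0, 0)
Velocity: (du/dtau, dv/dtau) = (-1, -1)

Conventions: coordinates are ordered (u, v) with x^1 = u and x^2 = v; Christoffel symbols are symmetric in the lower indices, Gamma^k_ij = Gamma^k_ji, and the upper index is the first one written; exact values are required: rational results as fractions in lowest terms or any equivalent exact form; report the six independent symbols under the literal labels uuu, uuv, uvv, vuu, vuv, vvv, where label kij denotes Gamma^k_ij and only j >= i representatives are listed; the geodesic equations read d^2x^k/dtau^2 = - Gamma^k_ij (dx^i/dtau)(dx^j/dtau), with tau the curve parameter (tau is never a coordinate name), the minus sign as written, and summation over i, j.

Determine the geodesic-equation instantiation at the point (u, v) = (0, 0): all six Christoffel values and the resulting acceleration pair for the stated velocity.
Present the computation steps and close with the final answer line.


E = 17/4, F = 2, G = 5/4 at the point
E_u = 0, E_v = 0, F_u = -2, F_v = 0, G_u = -2, G_v = 0
EG - F^2 = 21/16;  g^inv = (16/21) * [[5/4, -2], [-2, 17/4]]
first-kind symbols [ij,l] = (1/2)(d_i g_jl + d_j g_il - d_l g_ij): [uu,u] = E_u/2 = 0, [uu,v] = F_u - E_v/2 = -2, [uv,u] = E_v/2 = 0, [uv,v] = G_u/2 = -1, [vv,u] = F_v - G_u/2 = 1, [vv,v] = G_v/2 = 0
Gamma^u_ij = (G*[ij,u] - F*[ij,v])/(EG - F^2), Gamma^v_ij = (E*[ij,v] - F*[ij,u])/(EG - F^2)
Gamma_uuu = 64/21, Gamma_uuv = 32/21, Gamma_uvv = 20/21, Gamma_vuu = -136/21, Gamma_vuv = -68/21, Gamma_vvv = -32/21
d^2u/dtau^2 = -(Gamma_uuu*(-1)^2 + 2*Gamma_uuv*(-1)*(-1) + Gamma_uvv*(-1)^2) = -148/21
d^2v/dtau^2 = -(Gamma_vuu*(-1)^2 + 2*Gamma_vuv*(-1)*(-1) + Gamma_vvv*(-1)^2) = 304/21

Answer: Gamma_uuu = 64/21, Gamma_uuv = 32/21, Gamma_uvv = 20/21, Gamma_vuu = -136/21, Gamma_vuv = -68/21, Gamma_vvv = -32/21; accelerations (d^2u/dtau^2, d^2v/dtau^2) = (-148/21, 304/21)


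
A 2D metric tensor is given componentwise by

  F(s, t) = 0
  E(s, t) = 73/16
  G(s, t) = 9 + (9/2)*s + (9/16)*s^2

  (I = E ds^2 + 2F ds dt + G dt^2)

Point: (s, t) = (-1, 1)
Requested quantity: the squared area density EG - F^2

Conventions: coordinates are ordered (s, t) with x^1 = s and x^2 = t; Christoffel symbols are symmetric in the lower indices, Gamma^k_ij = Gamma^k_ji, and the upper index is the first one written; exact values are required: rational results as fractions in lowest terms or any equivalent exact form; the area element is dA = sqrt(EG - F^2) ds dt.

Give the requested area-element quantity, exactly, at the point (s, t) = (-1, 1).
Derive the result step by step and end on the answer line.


E = 73/16, F = 0, G = 81/16; EG - F^2 = 5913/256

Answer: EG - F^2 = 5913/256


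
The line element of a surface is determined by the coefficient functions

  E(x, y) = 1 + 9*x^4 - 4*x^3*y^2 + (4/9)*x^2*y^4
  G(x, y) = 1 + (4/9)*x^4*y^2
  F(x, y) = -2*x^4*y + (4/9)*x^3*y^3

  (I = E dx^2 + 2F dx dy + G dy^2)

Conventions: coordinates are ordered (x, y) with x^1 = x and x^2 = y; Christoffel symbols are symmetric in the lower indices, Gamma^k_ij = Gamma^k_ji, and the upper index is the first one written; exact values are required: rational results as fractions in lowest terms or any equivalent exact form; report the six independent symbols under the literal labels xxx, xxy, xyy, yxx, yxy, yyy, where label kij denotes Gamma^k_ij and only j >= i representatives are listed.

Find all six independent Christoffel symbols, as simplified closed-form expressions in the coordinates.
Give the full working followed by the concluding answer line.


E = 1 + 9*x^4 - 4*x^3*y^2 + (4/9)*x^2*y^4; F = -2*x^4*y + (4/9)*x^3*y^3; G = 1 + (4/9)*x^4*y^2
Gamma^k_ij = (1/2) g^{kl} (d_i g_jl + d_j g_il - d_l g_ij), with g^inv = (1/(EG-F^2)) [[G, -F], [-F, E]]
first partials: E_x = 36*x^3 - 12*x^2*y^2 + (8/9)*x*y^4, E_y = -8*x^3*y + (16/9)*x^2*y^3, F_x = -8*x^3*y + (4/3)*x^2*y^3, F_y = -2*x^4 + (4/3)*x^3*y^2, G_x = (16/9)*x^3*y^2, G_y = (8/9)*x^4*y
D = EG - F^2 = 1 + 9*x^4 - 4*x^3*y^2 + (4/9)*x^2*y^4 + (4/9)*x^4*y^2
expanded: Gamma^x_xx = (G E_x - 2F F_x + F E_y)/(2D), Gamma^x_xy = (G E_y - F G_x)/(2D), Gamma^x_yy = (2G F_y - G G_x - F G_y)/(2D), Gamma^y_xx = (2E F_x - E E_y - F E_x)/(2D), Gamma^y_xy = (E G_x - F E_y)/(2D), Gamma^y_yy = (E G_y - 2F F_y + F G_x)/(2D); substitute and cancel common factors

Answer: Gamma_xxx = (162*x^3 - 54*x^2*y^2 + 4*x*y^4)/(4*x^4*y^2 + 81*x^4 - 36*x^3*y^2 + 4*x^2*y^4 + 9), Gamma_xxy = (-36*x^3*y + 8*x^2*y^3)/(4*x^4*y^2 + 81*x^4 - 36*x^3*y^2 + 4*x^2*y^4 + 9), Gamma_xyy = (-18*x^4 + 4*x^3*y^2)/(4*x^4*y^2 + 81*x^4 - 36*x^3*y^2 + 4*x^2*y^4 + 9), Gamma_yxx = (-36*x^3*y + 4*x^2*y^3)/(4*x^4*y^2 + 81*x^4 - 36*x^3*y^2 + 4*x^2*y^4 + 9), Gamma_yxy = 8*x^3*y^2/(4*x^4*y^2 + 81*x^4 - 36*x^3*y^2 + 4*x^2*y^4 + 9), Gamma_yyy = 4*x^4*y/(4*x^4*y^2 + 81*x^4 - 36*x^3*y^2 + 4*x^2*y^4 + 9)


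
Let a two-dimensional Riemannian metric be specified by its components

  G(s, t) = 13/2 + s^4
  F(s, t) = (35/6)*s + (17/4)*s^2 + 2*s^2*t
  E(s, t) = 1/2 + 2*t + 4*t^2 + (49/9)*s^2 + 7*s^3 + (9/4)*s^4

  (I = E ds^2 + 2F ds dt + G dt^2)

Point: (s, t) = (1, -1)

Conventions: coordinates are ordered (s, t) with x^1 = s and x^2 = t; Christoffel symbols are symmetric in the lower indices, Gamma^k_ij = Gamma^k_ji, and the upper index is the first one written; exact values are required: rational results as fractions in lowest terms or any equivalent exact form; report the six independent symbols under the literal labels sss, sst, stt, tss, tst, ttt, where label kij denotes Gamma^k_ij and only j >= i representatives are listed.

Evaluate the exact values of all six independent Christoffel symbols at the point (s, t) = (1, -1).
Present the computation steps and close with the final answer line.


E = 619/36, F = 97/12, G = 15/2 at the point
E_s = 368/9, E_t = -6, F_s = 31/3, F_t = 2, G_s = 4, G_t = 0
EG - F^2 = 9161/144;  g^inv = (144/9161) * [[15/2, -97/12], [-97/12, 619/36]]
first-kind symbols [ij,l] = (1/2)(d_i g_jl + d_j g_il - d_l g_ij): [ss,s] = E_s/2 = 184/9, [ss,t] = F_s - E_t/2 = 40/3, [st,s] = E_t/2 = -3, [st,t] = G_s/2 = 2, [tt,s] = F_t - G_s/2 = 0, [tt,t] = G_t/2 = 0
Gamma^s_ij = (G*[ij,s] - F*[ij,t])/(EG - F^2), Gamma^t_ij = (E*[ij,t] - F*[ij,s])/(EG - F^2)

Answer: Gamma_sss = 6560/9161, Gamma_sst = -5568/9161, Gamma_stt = 0, Gamma_tss = 9216/9161, Gamma_tst = 8444/9161, Gamma_ttt = 0


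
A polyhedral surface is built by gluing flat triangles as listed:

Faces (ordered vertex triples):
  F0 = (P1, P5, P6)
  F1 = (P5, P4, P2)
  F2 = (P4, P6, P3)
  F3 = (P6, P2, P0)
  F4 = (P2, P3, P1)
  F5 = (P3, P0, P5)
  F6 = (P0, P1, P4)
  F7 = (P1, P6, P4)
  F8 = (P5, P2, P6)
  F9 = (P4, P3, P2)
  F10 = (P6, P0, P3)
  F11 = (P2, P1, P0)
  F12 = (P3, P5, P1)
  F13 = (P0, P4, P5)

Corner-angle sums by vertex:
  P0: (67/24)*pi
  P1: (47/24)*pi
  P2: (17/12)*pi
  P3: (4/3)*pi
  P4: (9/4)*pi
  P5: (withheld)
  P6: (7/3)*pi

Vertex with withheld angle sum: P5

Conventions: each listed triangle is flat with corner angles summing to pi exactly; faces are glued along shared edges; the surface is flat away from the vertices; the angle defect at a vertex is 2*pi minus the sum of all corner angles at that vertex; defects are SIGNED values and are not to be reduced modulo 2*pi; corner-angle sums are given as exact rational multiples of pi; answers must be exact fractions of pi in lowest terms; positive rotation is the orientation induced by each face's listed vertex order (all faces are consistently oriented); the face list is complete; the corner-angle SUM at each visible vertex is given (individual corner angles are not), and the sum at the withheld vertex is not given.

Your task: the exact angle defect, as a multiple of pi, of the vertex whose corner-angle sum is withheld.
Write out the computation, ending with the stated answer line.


V = 7, E = 21, F = 14; chi = V - E + F = 0
Gauss-Bonnet: total defect = 2*pi*chi = 0; visible defects sum to -pi/12

Answer: defect(P5) = pi/12


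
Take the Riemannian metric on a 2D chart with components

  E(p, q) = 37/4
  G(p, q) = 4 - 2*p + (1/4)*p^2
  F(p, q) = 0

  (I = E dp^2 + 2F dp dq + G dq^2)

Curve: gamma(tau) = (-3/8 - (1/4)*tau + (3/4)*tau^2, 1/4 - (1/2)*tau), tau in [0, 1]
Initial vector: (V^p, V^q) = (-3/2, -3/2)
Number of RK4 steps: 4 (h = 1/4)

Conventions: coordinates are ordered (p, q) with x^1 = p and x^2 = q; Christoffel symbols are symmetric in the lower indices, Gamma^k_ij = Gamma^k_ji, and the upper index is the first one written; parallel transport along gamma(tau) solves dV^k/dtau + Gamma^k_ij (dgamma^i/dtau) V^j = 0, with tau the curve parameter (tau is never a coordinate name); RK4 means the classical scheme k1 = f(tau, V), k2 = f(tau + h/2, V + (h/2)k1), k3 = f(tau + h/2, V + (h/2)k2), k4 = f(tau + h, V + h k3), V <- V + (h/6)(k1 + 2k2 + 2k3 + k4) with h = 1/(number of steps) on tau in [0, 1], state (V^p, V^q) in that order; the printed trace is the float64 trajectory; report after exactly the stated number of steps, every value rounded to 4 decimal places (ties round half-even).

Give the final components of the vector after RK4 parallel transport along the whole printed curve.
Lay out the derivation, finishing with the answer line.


gamma'(tau) = (-1/4 + (3/2)*tau, -1/2); f(tau, V)^k = -Gamma^k_ij(gamma(tau)) gamma'^i(tau) V^j; h = 1/4; intermediate values shown to 6 dp
curve data and Christoffel symbols at the stage parameters:
  tau = 0.000000: gamma = (-0.375000, 0.250000), gamma' = (-0.250000, -0.500000); Gamma_ppp = 0.000000, Gamma_ppq = 0.000000, Gamma_pqq = 0.118243, Gamma_qpp = 0.000000, Gamma_qpq = -0.228571, Gamma_qqq = 0.000000
  tau = 0.125000: gamma = (-0.394531, 0.187500), gamma' = (-0.062500, -0.500000); Gamma_ppp = 0.000000, Gamma_ppq = 0.000000, Gamma_pqq = 0.118771, Gamma_qpp = 0.000000, Gamma_qpq = -0.227556, Gamma_qqq = 0.000000
  tau = 0.250000: gamma = (-0.390625, 0.125000), gamma' = (0.125000, -0.500000); Gamma_ppp = 0.000000, Gamma_ppq = 0.000000, Gamma_pqq = 0.118666, Gamma_qpp = 0.000000, Gamma_qpq = -0.227758, Gamma_qqq = 0.000000
  tau = 0.375000: gamma = (-0.363281, 0.062500), gamma' = (0.312500, -0.500000); Gamma_ppp = 0.000000, Gamma_ppq = 0.000000, Gamma_pqq = 0.117927, Gamma_qpp = 0.000000, Gamma_qpq = -0.229185, Gamma_qqq = 0.000000
  tau = 0.500000: gamma = (-0.312500, 0.000000), gamma' = (0.500000, -0.500000); Gamma_ppp = 0.000000, Gamma_ppq = 0.000000, Gamma_pqq = 0.116554, Gamma_qpp = 0.000000, Gamma_qpq = -0.231884, Gamma_qqq = 0.000000
  tau = 0.625000: gamma = (-0.238281, -0.062500), gamma' = (0.687500, -0.500000); Gamma_ppp = 0.000000, Gamma_ppq = 0.000000, Gamma_pqq = 0.114548, Gamma_qpp = 0.000000, Gamma_qpq = -0.235945, Gamma_qqq = 0.000000
  tau = 0.750000: gamma = (-0.140625, -0.125000), gamma' = (0.875000, -0.500000); Gamma_ppp = 0.000000, Gamma_ppq = 0.000000, Gamma_pqq = 0.111909, Gamma_qpp = 0.000000, Gamma_qpq = -0.241509, Gamma_qqq = 0.000000
  tau = 0.875000: gamma = (-0.019531, -0.187500), gamma' = (1.062500, -0.500000); Gamma_ppp = 0.000000, Gamma_ppq = 0.000000, Gamma_pqq = 0.108636, Gamma_qpp = 0.000000, Gamma_qpq = -0.248785, Gamma_qqq = 0.000000
  tau = 1.000000: gamma = (0.125000, -0.250000), gamma' = (1.250000, -0.500000); Gamma_ppp = 0.000000, Gamma_ppq = 0.000000, Gamma_pqq = 0.104730, Gamma_qpp = 0.000000, Gamma_qpq = -0.258065, Gamma_qqq = 0.000000
step 0: V^p = -1.5000, V^q = -1.5000
step 1: k1 = (-0.088682, 0.257143), k2 = (-0.087170, 0.192804), k3 = (-0.087647, 0.192897), k4 = (-0.086138, 0.131982); V <- V + (h/6)(k1 + 2k2 + 2k3 + k4): V^p = -1.5219, V^q = -1.4516
step 2: k1 = (-0.086130, 0.131979), k2 = (-0.084621, 0.072841), k3 = (-0.085057, 0.072290), k4 = (-0.083544, 0.012701); V <- V + (h/6)(k1 + 2k2 + 2k3 + k4): V^p = -1.5431, V^q = -1.4335
step 3: k1 = (-0.083541, 0.012700), k2 = (-0.082013, -0.049006), k3 = (-0.082454, -0.050280), k4 = (-0.080915, -0.116768); V <- V + (h/6)(k1 + 2k2 + 2k3 + k4): V^p = -1.5636, V^q = -1.4461
step 4: k1 = (-0.080917, -0.116783), k2 = (-0.079344, -0.190360), k3 = (-0.079843, -0.192816), k4 = (-0.078251, -0.277711); V <- V + (h/6)(k1 + 2k2 + 2k3 + k4): V^p = -1.5835, V^q = -1.4945

Answer: V^p = -1.5835, V^q = -1.4945


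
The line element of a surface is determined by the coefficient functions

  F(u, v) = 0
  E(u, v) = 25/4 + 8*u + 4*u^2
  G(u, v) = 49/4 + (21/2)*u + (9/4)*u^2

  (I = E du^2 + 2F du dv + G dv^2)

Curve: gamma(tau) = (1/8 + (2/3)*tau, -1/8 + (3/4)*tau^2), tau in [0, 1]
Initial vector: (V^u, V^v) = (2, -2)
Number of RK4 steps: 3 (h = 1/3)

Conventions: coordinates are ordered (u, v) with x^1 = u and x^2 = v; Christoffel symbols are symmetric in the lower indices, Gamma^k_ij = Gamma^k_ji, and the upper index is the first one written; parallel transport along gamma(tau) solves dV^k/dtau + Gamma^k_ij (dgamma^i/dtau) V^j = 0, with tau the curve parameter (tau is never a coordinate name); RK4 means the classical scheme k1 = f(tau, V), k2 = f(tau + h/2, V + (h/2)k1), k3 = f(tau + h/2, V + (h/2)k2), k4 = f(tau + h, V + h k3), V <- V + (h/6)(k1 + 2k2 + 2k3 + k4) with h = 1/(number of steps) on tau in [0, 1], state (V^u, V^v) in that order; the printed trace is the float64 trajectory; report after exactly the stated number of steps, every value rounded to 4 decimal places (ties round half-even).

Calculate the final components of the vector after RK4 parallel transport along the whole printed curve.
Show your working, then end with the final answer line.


gamma'(tau) = (2/3, (3/2)*tau); f(tau, V)^k = -Gamma^k_ij(gamma(tau)) gamma'^i(tau) V^j; h = 1/3; intermediate values shown to 6 dp
curve data and Christoffel symbols at the stage parameters:
  tau = 0.000000: gamma = (0.125000, -0.125000), gamma' = (0.666667, 0.000000); Gamma_uuu = 0.615385, Gamma_uuv = 0.000000, Gamma_uvv = -0.756410, Gamma_vuu = 0.000000, Gamma_vuv = 0.406780, Gamma_vvv = 0.000000
  tau = 0.166667: gamma = (0.236111, -0.104167), gamma' = (0.666667, 0.250000); Gamma_uuu = 0.591308, Gamma_uuv = 0.000000, Gamma_uvv = -0.691381, Gamma_vuu = 0.000000, Gamma_vuv = 0.389189, Gamma_vvv = 0.000000
  tau = 0.333333: gamma = (0.347222, -0.041667), gamma' = (0.666667, 0.500000); Gamma_uuu = 0.566653, Gamma_uuv = 0.000000, Gamma_uvv = -0.634199, Gamma_vuu = 0.000000, Gamma_vuv = 0.373057, Gamma_vvv = 0.000000
  tau = 0.500000: gamma = (0.458333, 0.062500), gamma' = (0.666667, 0.750000); Gamma_uuu = 0.542285, Gamma_uuv = 0.000000, Gamma_uvv = -0.583925, Gamma_vuu = 0.000000, Gamma_vuv = 0.358209, Gamma_vvv = 0.000000
  tau = 0.666667: gamma = (0.569444, 0.208333), gamma' = (0.666667, 1.000000); Gamma_uuu = 0.518712, Gamma_uuv = 0.000000, Gamma_uvv = -0.539656, Gamma_vuu = 0.000000, Gamma_vuv = 0.344498, Gamma_vvv = 0.000000
  tau = 0.833333: gamma = (0.680556, 0.395833), gamma' = (0.666667, 1.250000); Gamma_uuu = 0.496212, Gamma_uuv = 0.000000, Gamma_uvv = -0.500570, Gamma_vuu = 0.000000, Gamma_vuv = 0.331797, Gamma_vvv = 0.000000
  tau = 1.000000: gamma = (0.791667, 0.625000), gamma' = (0.666667, 1.500000); Gamma_uuu = 0.474919, Gamma_uuv = 0.000000, Gamma_uvv = -0.465946, Gamma_vuu = 0.000000, Gamma_vuv = 0.320000, Gamma_vvv = 0.000000
step 0: V^u = 2.0000, V^v = -2.0000
step 1: k1 = (-0.820513, 0.542373), k2 = (-1.064568, 0.314176), k3 = (-1.055107, 0.328002), k4 = (-1.222204, 0.162763); V <- V + (h/6)(k1 + 2k2 + 2k3 + k4): V^u = 1.6510, V^v = -1.8895
step 2: k1 = (-1.222845, 0.161963), k2 = (-1.338854, 0.055974), k3 = (-1.339600, 0.065387), k4 = (-1.424416, 0.014006); V <- V + (h/6)(k1 + 2k2 + 2k3 + k4): V^u = 1.2063, V^v = -1.8662
step 3: k1 = (-1.424267, 0.013029), k2 = (-1.486887, 0.010457), k3 = (-1.483702, 0.014880), k4 = (-1.526214, 0.055426); V <- V + (h/6)(k1 + 2k2 + 2k3 + k4): V^u = 0.7123, V^v = -1.8596

Answer: V^u = 0.7123, V^v = -1.8596


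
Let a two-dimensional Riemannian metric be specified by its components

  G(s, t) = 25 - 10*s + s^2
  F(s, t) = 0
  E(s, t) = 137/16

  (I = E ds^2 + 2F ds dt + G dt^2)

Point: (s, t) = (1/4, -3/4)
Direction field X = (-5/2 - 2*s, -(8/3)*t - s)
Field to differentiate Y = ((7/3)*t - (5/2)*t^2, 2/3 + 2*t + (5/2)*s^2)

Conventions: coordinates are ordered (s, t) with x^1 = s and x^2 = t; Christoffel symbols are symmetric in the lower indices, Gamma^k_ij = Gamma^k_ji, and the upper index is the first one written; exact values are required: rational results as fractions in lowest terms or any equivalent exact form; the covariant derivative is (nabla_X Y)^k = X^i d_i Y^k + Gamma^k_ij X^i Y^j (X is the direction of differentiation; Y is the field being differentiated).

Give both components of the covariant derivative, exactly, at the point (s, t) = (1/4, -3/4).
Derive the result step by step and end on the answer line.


E = 137/16, F = 0, G = 361/16 at the point
E_s = 0, E_t = 0, F_s = 0, F_t = 0, G_s = -19/2, G_t = 0
EG - F^2 = 49457/256;  g^inv = (256/49457) * [[361/16, 0], [0, 137/16]]
first-kind symbols [ij,l] = (1/2)(d_i g_jl + d_j g_il - d_l g_ij): [ss,s] = E_s/2 = 0, [ss,t] = F_s - E_t/2 = 0, [st,s] = E_t/2 = 0, [st,t] = G_s/2 = -19/4, [tt,s] = F_t - G_s/2 = 19/4, [tt,t] = G_t/2 = 0
Gamma^s_ij = (G*[ij,s] - F*[ij,t])/(EG - F^2), Gamma^t_ij = (E*[ij,t] - F*[ij,s])/(EG - F^2)
Gamma_sss = 0, Gamma_sst = 0, Gamma_stt = 76/137, Gamma_tss = 0, Gamma_tst = -4/19, Gamma_ttt = 0
X = (-3, 7/4), Y = (-101/32, -65/96) at the point

Answer: (nabla_X Y)^s = 131369/13152, (nabla_X Y)^t = 295/608


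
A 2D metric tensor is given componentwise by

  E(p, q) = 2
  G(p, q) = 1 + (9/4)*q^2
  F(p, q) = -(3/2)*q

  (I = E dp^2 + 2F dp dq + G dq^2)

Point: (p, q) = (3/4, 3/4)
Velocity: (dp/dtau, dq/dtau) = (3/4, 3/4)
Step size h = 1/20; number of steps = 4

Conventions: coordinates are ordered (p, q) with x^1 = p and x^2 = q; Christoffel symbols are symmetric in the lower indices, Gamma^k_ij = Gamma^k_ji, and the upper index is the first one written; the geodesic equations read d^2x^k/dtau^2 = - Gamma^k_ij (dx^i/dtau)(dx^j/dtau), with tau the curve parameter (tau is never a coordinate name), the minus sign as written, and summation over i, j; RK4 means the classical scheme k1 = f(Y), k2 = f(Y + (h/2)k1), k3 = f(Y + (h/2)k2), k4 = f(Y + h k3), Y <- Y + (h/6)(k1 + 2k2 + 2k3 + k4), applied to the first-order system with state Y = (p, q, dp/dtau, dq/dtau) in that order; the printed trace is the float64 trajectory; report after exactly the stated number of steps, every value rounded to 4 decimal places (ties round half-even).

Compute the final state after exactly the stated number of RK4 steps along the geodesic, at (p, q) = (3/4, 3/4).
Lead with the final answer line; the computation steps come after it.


Answer: p = 0.9047, q = 0.8944, dp/dtau = 0.7945, dq/dtau = 0.6953

f(Y) = (dp/dtau, dq/dtau, -Gamma^p_ij Y'^i Y'^j, -Gamma^q_ij Y'^i Y'^j) with the Gammas evaluated at the stage position; h = 0.050000; intermediate values shown to 6 dp
step 0: p = 0.7500, q = 0.7500, dp/dtau = 0.7500, dq/dtau = 0.7500
step 1:
  k1: at (p, q) = (0.750000, 0.750000), (dp/dtau, dq/dtau) = (0.750000, 0.750000); Gamma_ppp = 0.000000, Gamma_ppq = 0.000000, Gamma_pqq = -0.459330, Gamma_qpp = 0.000000, Gamma_qpq = 0.000000, Gamma_qqq = 0.516746; k1 = (0.750000, 0.750000, 0.258373, -0.290670)
  k2: at (p, q) = (0.768750, 0.768750), (dp/dtau, dq/dtau) = (0.756459, 0.742733); Gamma_ppp = 0.000000, Gamma_ppq = 0.000000, Gamma_pqq = -0.450491, Gamma_qpp = 0.000000, Gamma_qpq = 0.000000, Gamma_qqq = 0.519473; k2 = (0.756459, 0.742733, 0.248515, -0.286569)
  k3: at (p, q) = (0.768911, 0.768568), (dp/dtau, dq/dtau) = (0.756213, 0.742836); Gamma_ppp = 0.000000, Gamma_ppq = 0.000000, Gamma_pqq = -0.450576, Gamma_qpp = 0.000000, Gamma_qpq = 0.000000, Gamma_qqq = 0.519448; k3 = (0.756213, 0.742836, 0.248630, -0.286634)
  k4: at (p, q) = (0.787811, 0.787142), (dp/dtau, dq/dtau) = (0.762432, 0.735668); Gamma_ppp = 0.000000, Gamma_ppq = 0.000000, Gamma_pqq = -0.441946, Gamma_qpp = 0.000000, Gamma_qpq = 0.000000, Gamma_qqq = 0.521811; k4 = (0.762432, 0.735668, 0.239184, -0.282408)
  Y <- Y + (h/6)(k1 + 2k2 + 2k3 + k4): p = 0.7878, q = 0.7871, dp/dtau = 0.7624, dq/dtau = 0.7357
step 2:
  k1: at (p, q) = (0.787815, 0.787140), (dp/dtau, dq/dtau) = (0.762432, 0.735671); Gamma_ppp = 0.000000, Gamma_ppq = 0.000000, Gamma_pqq = -0.441946, Gamma_qpp = 0.000000, Gamma_qpq = 0.000000, Gamma_qqq = 0.521811; k1 = (0.762432, 0.735671, 0.239187, -0.282410)
  k2: at (p, q) = (0.806876, 0.805532), (dp/dtau, dq/dtau) = (0.768412, 0.728611); Gamma_ppp = 0.000000, Gamma_ppq = 0.000000, Gamma_pqq = -0.433528, Gamma_qpp = 0.000000, Gamma_qpq = 0.000000, Gamma_qqq = 0.523831; k2 = (0.768412, 0.728611, 0.230149, -0.278088)
  k3: at (p, q) = (0.807025, 0.805355), (dp/dtau, dq/dtau) = (0.768186, 0.728719); Gamma_ppp = 0.000000, Gamma_ppq = 0.000000, Gamma_pqq = -0.433608, Gamma_qpp = 0.000000, Gamma_qpq = 0.000000, Gamma_qqq = 0.523813; k3 = (0.768186, 0.728719, 0.230259, -0.278161)
  k4: at (p, q) = (0.826224, 0.823576), (dp/dtau, dq/dtau) = (0.773945, 0.721763); Gamma_ppp = 0.000000, Gamma_ppq = 0.000000, Gamma_pqq = -0.425396, Gamma_qpp = 0.000000, Gamma_qpq = 0.000000, Gamma_qqq = 0.525519; k4 = (0.773945, 0.721763, 0.221607, -0.273765)
  Y <- Y + (h/6)(k1 + 2k2 + 2k3 + k4): p = 0.8262, q = 0.8236, dp/dtau = 0.7739, dq/dtau = 0.7218
step 3:
  k1: at (p, q) = (0.826228, 0.823574), (dp/dtau, dq/dtau) = (0.773945, 0.721765); Gamma_ppp = 0.000000, Gamma_ppq = 0.000000, Gamma_pqq = -0.425397, Gamma_qpp = 0.000000, Gamma_qpq = 0.000000, Gamma_qqq = 0.525519; k1 = (0.773945, 0.721765, 0.221609, -0.273767)
  k2: at (p, q) = (0.845577, 0.841618), (dp/dtau, dq/dtau) = (0.779486, 0.714921); Gamma_ppp = 0.000000, Gamma_ppq = 0.000000, Gamma_pqq = -0.417394, Gamma_qpp = 0.000000, Gamma_qpq = 0.000000, Gamma_qqq = 0.526930; k2 = (0.779486, 0.714921, 0.213335, -0.269321)
  k3: at (p, q) = (0.845715, 0.841447), (dp/dtau, dq/dtau) = (0.779279, 0.715032); Gamma_ppp = 0.000000, Gamma_ppq = 0.000000, Gamma_pqq = -0.417470, Gamma_qpp = 0.000000, Gamma_qpq = 0.000000, Gamma_qqq = 0.526918; k3 = (0.779279, 0.715032, 0.213440, -0.269398)
  k4: at (p, q) = (0.865192, 0.859326), (dp/dtau, dq/dtau) = (0.784617, 0.708295); Gamma_ppp = 0.000000, Gamma_ppq = 0.000000, Gamma_pqq = -0.409669, Gamma_qpp = 0.000000, Gamma_qpq = 0.000000, Gamma_qqq = 0.528059; k4 = (0.784617, 0.708295, 0.205524, -0.264918)
  Y <- Y + (h/6)(k1 + 2k2 + 2k3 + k4): p = 0.8652, q = 0.8593, dp/dtau = 0.7846, dq/dtau = 0.7083
step 4:
  k1: at (p, q) = (0.865195, 0.859324), (dp/dtau, dq/dtau) = (0.784618, 0.708298); Gamma_ppp = 0.000000, Gamma_ppq = 0.000000, Gamma_pqq = -0.409670, Gamma_qpp = 0.000000, Gamma_qpq = 0.000000, Gamma_qqq = 0.528059; k1 = (0.784618, 0.708298, 0.205525, -0.264919)
  k2: at (p, q) = (0.884811, 0.877031), (dp/dtau, dq/dtau) = (0.789756, 0.701675); Gamma_ppp = 0.000000, Gamma_ppq = 0.000000, Gamma_pqq = -0.402073, Gamma_qpp = 0.000000, Gamma_qpq = 0.000000, Gamma_qqq = 0.528946; k2 = (0.789756, 0.701675, 0.197960, -0.260425)
  k3: at (p, q) = (0.884939, 0.876866), (dp/dtau, dq/dtau) = (0.789567, 0.701787); Gamma_ppp = 0.000000, Gamma_ppq = 0.000000, Gamma_pqq = -0.402144, Gamma_qpp = 0.000000, Gamma_qpq = 0.000000, Gamma_qqq = 0.528939; k3 = (0.789567, 0.701787, 0.198058, -0.260505)
  k4: at (p, q) = (0.904674, 0.894413), (dp/dtau, dq/dtau) = (0.794521, 0.695272); Gamma_ppp = 0.000000, Gamma_ppq = 0.000000, Gamma_pqq = -0.394743, Gamma_qpp = 0.000000, Gamma_qpq = 0.000000, Gamma_qqq = 0.529595; k4 = (0.794521, 0.695272, 0.190820, -0.256008)
  Y <- Y + (h/6)(k1 + 2k2 + 2k3 + k4): p = 0.9047, q = 0.8944, dp/dtau = 0.7945, dq/dtau = 0.6953


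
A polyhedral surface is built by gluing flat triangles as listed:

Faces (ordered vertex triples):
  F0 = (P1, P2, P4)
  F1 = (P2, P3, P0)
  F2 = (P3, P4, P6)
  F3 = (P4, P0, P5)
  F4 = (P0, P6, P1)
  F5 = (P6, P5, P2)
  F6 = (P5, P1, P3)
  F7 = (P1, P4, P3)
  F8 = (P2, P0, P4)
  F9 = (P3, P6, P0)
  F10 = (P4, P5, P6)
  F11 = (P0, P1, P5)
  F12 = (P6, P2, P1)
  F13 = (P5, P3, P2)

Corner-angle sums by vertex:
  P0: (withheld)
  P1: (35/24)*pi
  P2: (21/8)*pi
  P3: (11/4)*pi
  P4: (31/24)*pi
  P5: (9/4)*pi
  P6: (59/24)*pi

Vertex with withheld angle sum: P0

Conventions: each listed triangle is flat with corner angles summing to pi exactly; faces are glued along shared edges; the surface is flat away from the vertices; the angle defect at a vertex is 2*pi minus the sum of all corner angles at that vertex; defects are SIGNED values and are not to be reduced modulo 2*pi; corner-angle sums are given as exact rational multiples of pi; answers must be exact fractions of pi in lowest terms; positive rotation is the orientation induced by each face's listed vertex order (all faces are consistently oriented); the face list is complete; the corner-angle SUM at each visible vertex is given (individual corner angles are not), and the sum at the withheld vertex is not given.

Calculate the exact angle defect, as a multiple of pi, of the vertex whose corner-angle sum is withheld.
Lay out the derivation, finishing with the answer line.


V = 7, E = 21, F = 14; chi = V - E + F = 0
Gauss-Bonnet: total defect = 2*pi*chi = 0; visible defects sum to (-5/6)*pi

Answer: defect(P0) = (5/6)*pi


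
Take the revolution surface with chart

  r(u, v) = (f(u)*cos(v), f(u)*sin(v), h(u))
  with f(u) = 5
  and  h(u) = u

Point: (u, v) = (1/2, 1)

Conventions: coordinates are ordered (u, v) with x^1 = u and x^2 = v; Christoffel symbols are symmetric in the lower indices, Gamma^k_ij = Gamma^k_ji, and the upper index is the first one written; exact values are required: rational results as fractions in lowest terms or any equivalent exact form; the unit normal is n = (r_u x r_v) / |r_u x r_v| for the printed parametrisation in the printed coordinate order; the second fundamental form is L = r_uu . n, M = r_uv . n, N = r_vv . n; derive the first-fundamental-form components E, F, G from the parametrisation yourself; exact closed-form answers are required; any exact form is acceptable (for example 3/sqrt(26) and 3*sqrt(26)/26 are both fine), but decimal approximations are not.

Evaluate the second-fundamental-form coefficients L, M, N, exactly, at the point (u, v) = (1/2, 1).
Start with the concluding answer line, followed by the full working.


Answer: L = 0, M = 0, N = 5

f = 5, f' = 0, f'' = 0, h' = 1, h'' = 0
E = 1, F = 0, G = 25; answer radicand W^2 = 1
unnormalised second-form numerators: l = 0, m = 0, n = 5; L = l/sqrt(1), and similarly M = m/sqrt(W^2), N = n/sqrt(W^2)


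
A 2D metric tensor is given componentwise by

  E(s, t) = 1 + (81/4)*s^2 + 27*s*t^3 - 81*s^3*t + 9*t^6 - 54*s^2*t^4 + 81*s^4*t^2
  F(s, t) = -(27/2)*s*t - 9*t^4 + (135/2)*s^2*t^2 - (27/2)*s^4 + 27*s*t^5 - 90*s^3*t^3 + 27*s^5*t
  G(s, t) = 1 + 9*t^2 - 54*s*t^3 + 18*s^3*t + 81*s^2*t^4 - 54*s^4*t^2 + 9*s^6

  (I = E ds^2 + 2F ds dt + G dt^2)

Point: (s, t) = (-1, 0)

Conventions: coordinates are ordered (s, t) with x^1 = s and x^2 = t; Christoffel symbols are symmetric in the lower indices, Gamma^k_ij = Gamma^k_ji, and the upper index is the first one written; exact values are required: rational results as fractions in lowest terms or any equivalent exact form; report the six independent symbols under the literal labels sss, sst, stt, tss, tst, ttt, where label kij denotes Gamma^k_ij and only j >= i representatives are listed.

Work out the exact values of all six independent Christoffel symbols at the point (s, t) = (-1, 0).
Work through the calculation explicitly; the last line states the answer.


E = 85/4, F = -27/2, G = 10 at the point
E_s = -81/2, E_t = 81, F_s = 54, F_t = -27/2, G_s = -54, G_t = -18
EG - F^2 = 121/4;  g^inv = (4/121) * [[10, 27/2], [27/2, 85/4]]
first-kind symbols [ij,l] = (1/2)(d_i g_jl + d_j g_il - d_l g_ij): [ss,s] = E_s/2 = -81/4, [ss,t] = F_s - E_t/2 = 27/2, [st,s] = E_t/2 = 81/2, [st,t] = G_s/2 = -27, [tt,s] = F_t - G_s/2 = 27/2, [tt,t] = G_t/2 = -9
Gamma^s_ij = (G*[ij,s] - F*[ij,t])/(EG - F^2), Gamma^t_ij = (E*[ij,t] - F*[ij,s])/(EG - F^2)

Answer: Gamma_sss = -81/121, Gamma_sst = 162/121, Gamma_stt = 54/121, Gamma_tss = 54/121, Gamma_tst = -108/121, Gamma_ttt = -36/121


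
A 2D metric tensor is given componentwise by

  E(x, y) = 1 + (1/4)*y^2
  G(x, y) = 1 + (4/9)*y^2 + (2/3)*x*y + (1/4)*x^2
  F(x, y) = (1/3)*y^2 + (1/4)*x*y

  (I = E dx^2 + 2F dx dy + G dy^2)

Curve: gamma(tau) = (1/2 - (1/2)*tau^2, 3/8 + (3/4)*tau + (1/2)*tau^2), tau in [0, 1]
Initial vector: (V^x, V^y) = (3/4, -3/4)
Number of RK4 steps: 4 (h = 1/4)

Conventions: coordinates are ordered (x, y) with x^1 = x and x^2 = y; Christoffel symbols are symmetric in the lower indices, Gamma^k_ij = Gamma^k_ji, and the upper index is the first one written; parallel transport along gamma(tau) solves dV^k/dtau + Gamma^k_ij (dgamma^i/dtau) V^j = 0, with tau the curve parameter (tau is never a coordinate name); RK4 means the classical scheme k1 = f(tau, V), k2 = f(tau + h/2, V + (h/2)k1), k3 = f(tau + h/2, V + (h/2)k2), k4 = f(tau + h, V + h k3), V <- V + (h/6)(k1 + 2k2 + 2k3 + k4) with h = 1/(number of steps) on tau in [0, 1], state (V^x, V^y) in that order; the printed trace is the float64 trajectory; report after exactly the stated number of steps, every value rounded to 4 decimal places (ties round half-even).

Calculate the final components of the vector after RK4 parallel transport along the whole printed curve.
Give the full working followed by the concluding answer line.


gamma'(tau) = (-tau, 3/4 + tau); f(tau, V)^k = -Gamma^k_ij(gamma(tau)) gamma'^i(tau) V^j; h = 1/4; intermediate values shown to 6 dp
curve data and Christoffel symbols at the stage parameters:
  tau = 0.000000: gamma = (0.500000, 0.375000), gamma' = (0.000000, 0.750000); Gamma_xxx = 0.000000, Gamma_xxy = 0.072948, Gamma_xyy = 0.097264, Gamma_yxx = 0.000000, Gamma_yxy = 0.194529, Gamma_yyy = 0.259372
  tau = 0.125000: gamma = (0.492188, 0.476562), gamma' = (-0.125000, 0.875000); Gamma_xxx = 0.000000, Gamma_xxy = 0.086670, Gamma_xyy = 0.115560, Gamma_yxx = 0.000000, Gamma_yxy = 0.205071, Gamma_yyy = 0.273428
  tau = 0.250000: gamma = (0.468750, 0.593750), gamma' = (-0.250000, 1.000000); Gamma_xxx = 0.000000, Gamma_xxy = 0.099938, Gamma_xyy = 0.133251, Gamma_yxx = 0.000000, Gamma_yxy = 0.212149, Gamma_yyy = 0.282865
  tau = 0.375000: gamma = (0.429688, 0.726562), gamma' = (-0.375000, 1.125000); Gamma_xxx = 0.000000, Gamma_xxy = 0.112063, Gamma_xyy = 0.149417, Gamma_yxx = 0.000000, Gamma_yxy = 0.215691, Gamma_yyy = 0.287588
  tau = 0.500000: gamma = (0.375000, 0.875000), gamma' = (-0.500000, 1.250000); Gamma_xxx = 0.000000, Gamma_xxy = 0.122509, Gamma_xyy = 0.163345, Gamma_yxx = 0.000000, Gamma_yxy = 0.215848, Gamma_yyy = 0.287798
  tau = 0.625000: gamma = (0.304688, 1.039062), gamma' = (-0.625000, 1.375000); Gamma_xxx = 0.000000, Gamma_xxy = 0.130929, Gamma_xyy = 0.174571, Gamma_yxx = 0.000000, Gamma_yxy = 0.212964, Gamma_yyy = 0.283952
  tau = 0.750000: gamma = (0.218750, 1.218750), gamma' = (-0.750000, 1.500000); Gamma_xxx = 0.000000, Gamma_xxy = 0.137173, Gamma_xyy = 0.182897, Gamma_yxx = 0.000000, Gamma_yxy = 0.207518, Gamma_yyy = 0.276691
  tau = 0.875000: gamma = (0.117188, 1.414062), gamma' = (-0.875000, 1.625000); Gamma_xxx = 0.000000, Gamma_xxy = 0.141265, Gamma_xyy = 0.188353, Gamma_yxx = 0.000000, Gamma_yxy = 0.200060, Gamma_yyy = 0.266747
  tau = 1.000000: gamma = (0.000000, 1.625000), gamma' = (-1.000000, 1.750000); Gamma_xxx = 0.000000, Gamma_xxy = 0.143360, Gamma_xyy = 0.191147, Gamma_yxx = 0.000000, Gamma_yxy = 0.191147, Gamma_yyy = 0.254863
step 0: V^x = 0.7500, V^y = -0.7500
step 1: k1 = (0.013678, 0.036474), k2 = (0.010292, 0.024353), k3 = (0.010461, 0.024753), k4 = (0.005315, 0.011282); V <- V + (h/6)(k1 + 2k2 + 2k3 + k4): V^x = 0.7525, V^y = -0.7439
step 2: k1 = (0.005336, 0.011327), k2 = (-0.001347, -0.002593), k3 = (-0.001022, -0.001968), k4 = (-0.008803, -0.015509); V <- V + (h/6)(k1 + 2k2 + 2k3 + k4): V^x = 0.7522, V^y = -0.7445
step 3: k1 = (-0.008781, -0.015470), k2 = (-0.017129, -0.027862), k3 = (-0.016696, -0.027158), k4 = (-0.025093, -0.037961); V <- V + (h/6)(k1 + 2k2 + 2k3 + k4): V^x = 0.7479, V^y = -0.7513
step 4: k1 = (-0.025078, -0.037938), k2 = (-0.033026, -0.046772), k3 = (-0.032597, -0.046164), k4 = (-0.039790, -0.053053); V <- V + (h/6)(k1 + 2k2 + 2k3 + k4): V^x = 0.7398, V^y = -0.7628

Answer: V^x = 0.7398, V^y = -0.7628


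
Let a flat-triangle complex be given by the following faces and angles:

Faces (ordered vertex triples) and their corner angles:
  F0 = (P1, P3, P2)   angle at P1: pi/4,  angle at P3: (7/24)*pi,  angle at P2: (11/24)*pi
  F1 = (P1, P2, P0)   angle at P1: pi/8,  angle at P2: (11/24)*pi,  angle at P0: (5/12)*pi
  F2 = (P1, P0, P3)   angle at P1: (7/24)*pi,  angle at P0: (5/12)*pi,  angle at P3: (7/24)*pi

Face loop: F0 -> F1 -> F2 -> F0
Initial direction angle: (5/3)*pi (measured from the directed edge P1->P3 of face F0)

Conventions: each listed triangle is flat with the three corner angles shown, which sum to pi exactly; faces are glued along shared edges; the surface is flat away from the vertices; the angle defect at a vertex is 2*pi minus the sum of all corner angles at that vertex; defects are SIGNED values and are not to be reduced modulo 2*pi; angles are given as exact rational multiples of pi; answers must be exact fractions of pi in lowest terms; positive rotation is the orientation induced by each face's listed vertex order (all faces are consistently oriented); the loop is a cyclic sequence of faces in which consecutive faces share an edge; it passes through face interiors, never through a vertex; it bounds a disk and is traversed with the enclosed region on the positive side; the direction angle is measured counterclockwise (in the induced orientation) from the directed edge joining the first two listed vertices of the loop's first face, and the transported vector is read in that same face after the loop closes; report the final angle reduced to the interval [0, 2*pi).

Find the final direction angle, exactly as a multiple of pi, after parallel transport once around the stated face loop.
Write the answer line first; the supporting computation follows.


Answer: final direction angle = pi

enclosed vertex P1: corner angles sum to (2/3)*pi, defect = 2*pi - (2/3)*pi = (4/3)*pi
the rotation equals the total enclosed defect, so the final angle is initial + defects (mod 2*pi)
final angle = (5/3)*pi + (4/3)*pi = pi (mod 2*pi)


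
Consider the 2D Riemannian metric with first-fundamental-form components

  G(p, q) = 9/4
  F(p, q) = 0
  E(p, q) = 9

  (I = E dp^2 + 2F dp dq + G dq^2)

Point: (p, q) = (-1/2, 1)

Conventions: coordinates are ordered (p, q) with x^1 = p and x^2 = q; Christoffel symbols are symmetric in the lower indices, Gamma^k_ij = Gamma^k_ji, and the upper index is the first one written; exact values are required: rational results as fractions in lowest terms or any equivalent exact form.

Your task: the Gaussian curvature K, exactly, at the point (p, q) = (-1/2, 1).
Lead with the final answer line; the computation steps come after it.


Answer: K = 0

E = 9, F = 0, G = 9/4, EG - F^2 = 81/4 at the point
E_p = 0, E_q = 0, F_p = 0, F_q = 0, G_p = 0, G_q = 0
E_qq = 0, F_pq = 0, G_pp = 0
Using the Brioschi determinant formula for K from the metric derivatives:
M1 = [[-E_qq/2 + F_pq - G_pp/2, E_p/2, F_p - E_q/2], [F_q - G_p/2, E, F], [G_q/2, F, G]] = [[0, 0, 0], [0, 9, 0], [0, 0, 9/4]]; det M1 = 0
M2 = [[0, E_q/2, G_p/2], [E_q/2, E, F], [G_p/2, F, G]] = [[0, 0, 0], [0, 9, 0], [0, 0, 9/4]]; det M2 = 0
det M1 - det M2 = 0; K = 0 / (81/4)^2 = 0


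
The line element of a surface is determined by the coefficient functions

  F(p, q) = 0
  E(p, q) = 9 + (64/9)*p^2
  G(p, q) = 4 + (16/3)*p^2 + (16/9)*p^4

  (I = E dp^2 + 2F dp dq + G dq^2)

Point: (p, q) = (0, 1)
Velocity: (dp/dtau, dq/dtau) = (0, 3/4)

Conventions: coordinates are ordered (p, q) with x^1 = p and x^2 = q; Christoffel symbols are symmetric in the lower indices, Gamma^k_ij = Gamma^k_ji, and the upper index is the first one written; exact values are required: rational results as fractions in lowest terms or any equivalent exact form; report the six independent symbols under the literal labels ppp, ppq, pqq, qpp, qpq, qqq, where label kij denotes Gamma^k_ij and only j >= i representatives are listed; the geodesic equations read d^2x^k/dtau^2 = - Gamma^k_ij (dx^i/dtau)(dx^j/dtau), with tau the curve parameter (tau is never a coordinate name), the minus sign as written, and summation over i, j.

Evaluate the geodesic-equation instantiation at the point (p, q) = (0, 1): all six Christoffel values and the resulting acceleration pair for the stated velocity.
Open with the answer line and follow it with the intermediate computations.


Answer: Gamma_ppp = 0, Gamma_ppq = 0, Gamma_pqq = 0, Gamma_qpp = 0, Gamma_qpq = 0, Gamma_qqq = 0; accelerations (d^2p/dtau^2, d^2q/dtau^2) = (0, 0)

E = 9, F = 0, G = 4 at the point
E_p = 0, E_q = 0, F_p = 0, F_q = 0, G_p = 0, G_q = 0
EG - F^2 = 36;  g^inv = (1/36) * [[4, 0], [0, 9]]
first-kind symbols [ij,l] = (1/2)(d_i g_jl + d_j g_il - d_l g_ij): [pp,p] = E_p/2 = 0, [pp,q] = F_p - E_q/2 = 0, [pq,p] = E_q/2 = 0, [pq,q] = G_p/2 = 0, [qq,p] = F_q - G_p/2 = 0, [qq,q] = G_q/2 = 0
Gamma^p_ij = (G*[ij,p] - F*[ij,q])/(EG - F^2), Gamma^q_ij = (E*[ij,q] - F*[ij,p])/(EG - F^2)
Gamma_ppp = 0, Gamma_ppq = 0, Gamma_pqq = 0, Gamma_qpp = 0, Gamma_qpq = 0, Gamma_qqq = 0
d^2p/dtau^2 = -(Gamma_ppp*(0)^2 + 2*Gamma_ppq*(0)*(3/4) + Gamma_pqq*(3/4)^2) = 0
d^2q/dtau^2 = -(Gamma_qpp*(0)^2 + 2*Gamma_qpq*(0)*(3/4) + Gamma_qqq*(3/4)^2) = 0
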